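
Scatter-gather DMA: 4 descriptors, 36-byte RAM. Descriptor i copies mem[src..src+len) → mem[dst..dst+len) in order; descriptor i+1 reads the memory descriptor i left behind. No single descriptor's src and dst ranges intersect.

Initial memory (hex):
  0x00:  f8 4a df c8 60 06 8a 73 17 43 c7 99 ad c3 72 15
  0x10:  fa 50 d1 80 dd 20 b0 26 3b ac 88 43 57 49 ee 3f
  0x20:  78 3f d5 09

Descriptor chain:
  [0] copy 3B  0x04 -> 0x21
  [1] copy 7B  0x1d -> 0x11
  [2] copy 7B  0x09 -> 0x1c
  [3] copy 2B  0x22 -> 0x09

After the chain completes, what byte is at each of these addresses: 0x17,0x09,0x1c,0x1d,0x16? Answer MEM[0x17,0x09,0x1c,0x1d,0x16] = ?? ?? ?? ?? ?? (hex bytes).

MEM[0x17,0x09,0x1c,0x1d,0x16] = 8a 15 43 c7 06

D0: mem[0x21..0x23] <- [60 06 8a]
D1: mem[0x11..0x17] <- [49 ee 3f 78 60 06 8a]
D2: mem[0x1c..0x22] <- [43 c7 99 ad c3 72 15]
D3: mem[0x09..0x0a] <- [15 8a]
query mem[0x17]=0x8a, mem[0x09]=0x15, mem[0x1c]=0x43, mem[0x1d]=0xc7, mem[0x16]=0x06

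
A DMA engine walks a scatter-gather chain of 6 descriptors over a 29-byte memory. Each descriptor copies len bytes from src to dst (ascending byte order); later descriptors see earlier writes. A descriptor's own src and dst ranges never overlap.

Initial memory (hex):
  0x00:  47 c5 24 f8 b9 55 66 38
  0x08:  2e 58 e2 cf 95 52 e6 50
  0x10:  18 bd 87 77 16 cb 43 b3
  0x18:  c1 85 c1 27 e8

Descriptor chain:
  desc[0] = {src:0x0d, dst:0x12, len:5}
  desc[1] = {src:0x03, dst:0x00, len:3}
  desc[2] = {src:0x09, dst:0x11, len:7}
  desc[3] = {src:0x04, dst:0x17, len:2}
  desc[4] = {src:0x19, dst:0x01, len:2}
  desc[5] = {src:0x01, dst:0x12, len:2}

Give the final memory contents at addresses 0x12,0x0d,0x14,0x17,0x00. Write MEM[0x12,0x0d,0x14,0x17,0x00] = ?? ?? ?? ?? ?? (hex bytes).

[0] 0x0d->0x12 len=5 : 52 e6 50 18 bd
[1] 0x03->0x00 len=3 : f8 b9 55
[2] 0x09->0x11 len=7 : 58 e2 cf 95 52 e6 50
[3] 0x04->0x17 len=2 : b9 55
[4] 0x19->0x01 len=2 : 85 c1
[5] 0x01->0x12 len=2 : 85 c1
query mem[0x12]=0x85, mem[0x0d]=0x52, mem[0x14]=0x95, mem[0x17]=0xb9, mem[0x00]=0xf8

MEM[0x12,0x0d,0x14,0x17,0x00] = 85 52 95 b9 f8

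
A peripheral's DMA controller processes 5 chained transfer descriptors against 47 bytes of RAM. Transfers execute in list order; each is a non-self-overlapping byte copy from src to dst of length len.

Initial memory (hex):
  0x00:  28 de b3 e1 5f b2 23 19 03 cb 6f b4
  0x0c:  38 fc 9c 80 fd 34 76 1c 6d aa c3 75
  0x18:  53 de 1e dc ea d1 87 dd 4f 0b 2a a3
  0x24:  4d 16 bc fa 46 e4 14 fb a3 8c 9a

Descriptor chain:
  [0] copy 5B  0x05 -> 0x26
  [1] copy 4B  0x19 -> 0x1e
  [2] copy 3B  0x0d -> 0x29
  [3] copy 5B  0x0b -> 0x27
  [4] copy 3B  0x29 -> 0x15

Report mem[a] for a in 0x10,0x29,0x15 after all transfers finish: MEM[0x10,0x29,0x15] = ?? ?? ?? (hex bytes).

  after D0: wrote 5B at 0x26 = b2231903cb
  after D1: wrote 4B at 0x1e = de1edcea
  after D2: wrote 3B at 0x29 = fc9c80
  after D3: wrote 5B at 0x27 = b438fc9c80
  after D4: wrote 3B at 0x15 = fc9c80
query mem[0x10]=0xfd, mem[0x29]=0xfc, mem[0x15]=0xfc

MEM[0x10,0x29,0x15] = fd fc fc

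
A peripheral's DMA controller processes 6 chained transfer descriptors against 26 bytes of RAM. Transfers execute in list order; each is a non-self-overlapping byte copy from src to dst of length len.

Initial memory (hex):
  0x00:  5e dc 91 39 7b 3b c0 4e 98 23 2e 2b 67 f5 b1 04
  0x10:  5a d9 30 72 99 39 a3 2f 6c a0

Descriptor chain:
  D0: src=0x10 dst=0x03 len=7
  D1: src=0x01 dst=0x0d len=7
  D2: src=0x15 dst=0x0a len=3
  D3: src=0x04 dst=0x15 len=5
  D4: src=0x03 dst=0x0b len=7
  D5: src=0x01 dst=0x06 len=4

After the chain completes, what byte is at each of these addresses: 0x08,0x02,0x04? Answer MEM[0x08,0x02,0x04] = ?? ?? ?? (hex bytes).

MEM[0x08,0x02,0x04] = 5a 91 d9

D0: mem[0x03..0x09] <- [5a d9 30 72 99 39 a3]
D1: mem[0x0d..0x13] <- [dc 91 5a d9 30 72 99]
D2: mem[0x0a..0x0c] <- [39 a3 2f]
D3: mem[0x15..0x19] <- [d9 30 72 99 39]
D4: mem[0x0b..0x11] <- [5a d9 30 72 99 39 a3]
D5: mem[0x06..0x09] <- [dc 91 5a d9]
query mem[0x08]=0x5a, mem[0x02]=0x91, mem[0x04]=0xd9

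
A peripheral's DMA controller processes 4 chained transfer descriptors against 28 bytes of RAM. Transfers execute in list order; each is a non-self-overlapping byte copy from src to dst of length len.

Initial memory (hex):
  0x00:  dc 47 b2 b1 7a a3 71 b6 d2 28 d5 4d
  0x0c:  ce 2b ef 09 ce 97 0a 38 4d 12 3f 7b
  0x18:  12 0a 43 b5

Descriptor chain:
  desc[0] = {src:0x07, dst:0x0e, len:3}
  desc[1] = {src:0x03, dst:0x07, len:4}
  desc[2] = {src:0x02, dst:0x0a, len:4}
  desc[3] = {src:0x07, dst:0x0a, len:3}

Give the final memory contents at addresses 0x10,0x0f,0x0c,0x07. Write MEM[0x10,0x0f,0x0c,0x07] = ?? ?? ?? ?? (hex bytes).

#0 dst[0x0e+3] := {0xb6,0xd2,0x28}
#1 dst[0x07+4] := {0xb1,0x7a,0xa3,0x71}
#2 dst[0x0a+4] := {0xb2,0xb1,0x7a,0xa3}
#3 dst[0x0a+3] := {0xb1,0x7a,0xa3}
query mem[0x10]=0x28, mem[0x0f]=0xd2, mem[0x0c]=0xa3, mem[0x07]=0xb1

MEM[0x10,0x0f,0x0c,0x07] = 28 d2 a3 b1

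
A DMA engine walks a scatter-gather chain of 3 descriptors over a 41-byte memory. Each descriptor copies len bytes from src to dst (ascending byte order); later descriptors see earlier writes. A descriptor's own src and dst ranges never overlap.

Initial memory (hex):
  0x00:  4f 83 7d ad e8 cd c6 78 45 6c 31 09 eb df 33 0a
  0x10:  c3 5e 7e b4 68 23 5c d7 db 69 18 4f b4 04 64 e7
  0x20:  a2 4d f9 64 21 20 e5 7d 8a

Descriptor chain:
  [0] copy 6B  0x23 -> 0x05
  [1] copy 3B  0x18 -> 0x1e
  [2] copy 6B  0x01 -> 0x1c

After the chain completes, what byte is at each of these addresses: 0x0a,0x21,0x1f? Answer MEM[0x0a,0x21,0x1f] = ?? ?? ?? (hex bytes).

[0] 0x23->0x05 len=6 : 64 21 20 e5 7d 8a
[1] 0x18->0x1e len=3 : db 69 18
[2] 0x01->0x1c len=6 : 83 7d ad e8 64 21
query mem[0x0a]=0x8a, mem[0x21]=0x21, mem[0x1f]=0xe8

MEM[0x0a,0x21,0x1f] = 8a 21 e8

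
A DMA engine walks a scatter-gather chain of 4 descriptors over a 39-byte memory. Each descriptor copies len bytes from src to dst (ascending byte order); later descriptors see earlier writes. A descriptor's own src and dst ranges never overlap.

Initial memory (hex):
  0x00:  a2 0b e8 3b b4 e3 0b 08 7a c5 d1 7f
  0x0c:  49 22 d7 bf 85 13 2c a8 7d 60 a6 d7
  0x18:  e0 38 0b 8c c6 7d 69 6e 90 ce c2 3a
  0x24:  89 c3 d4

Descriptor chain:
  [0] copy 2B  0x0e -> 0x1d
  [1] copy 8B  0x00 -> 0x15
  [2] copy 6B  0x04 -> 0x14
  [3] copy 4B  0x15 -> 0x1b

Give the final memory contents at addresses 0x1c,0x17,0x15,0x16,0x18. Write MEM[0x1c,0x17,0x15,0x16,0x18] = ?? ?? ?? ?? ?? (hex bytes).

MEM[0x1c,0x17,0x15,0x16,0x18] = 0b 08 e3 0b 7a

#0 dst[0x1d+2] := {0xd7,0xbf}
#1 dst[0x15+8] := {0xa2,0x0b,0xe8,0x3b,0xb4,0xe3,0x0b,0x08}
#2 dst[0x14+6] := {0xb4,0xe3,0x0b,0x08,0x7a,0xc5}
#3 dst[0x1b+4] := {0xe3,0x0b,0x08,0x7a}
query mem[0x1c]=0x0b, mem[0x17]=0x08, mem[0x15]=0xe3, mem[0x16]=0x0b, mem[0x18]=0x7a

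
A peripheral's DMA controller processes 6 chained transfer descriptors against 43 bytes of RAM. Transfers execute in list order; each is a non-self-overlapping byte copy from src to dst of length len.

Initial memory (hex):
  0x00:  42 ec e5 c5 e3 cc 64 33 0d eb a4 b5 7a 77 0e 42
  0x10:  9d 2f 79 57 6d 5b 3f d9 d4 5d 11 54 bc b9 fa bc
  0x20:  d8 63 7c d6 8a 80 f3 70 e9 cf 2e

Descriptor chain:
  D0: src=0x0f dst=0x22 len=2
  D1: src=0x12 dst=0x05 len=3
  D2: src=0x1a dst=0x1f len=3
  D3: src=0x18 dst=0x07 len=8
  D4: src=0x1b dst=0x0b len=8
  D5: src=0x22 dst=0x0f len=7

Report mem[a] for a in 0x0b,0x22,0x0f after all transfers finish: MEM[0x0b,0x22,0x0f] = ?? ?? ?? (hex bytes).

[0] 0x0f->0x22 len=2 : 42 9d
[1] 0x12->0x05 len=3 : 79 57 6d
[2] 0x1a->0x1f len=3 : 11 54 bc
[3] 0x18->0x07 len=8 : d4 5d 11 54 bc b9 fa 11
[4] 0x1b->0x0b len=8 : 54 bc b9 fa 11 54 bc 42
[5] 0x22->0x0f len=7 : 42 9d 8a 80 f3 70 e9
query mem[0x0b]=0x54, mem[0x22]=0x42, mem[0x0f]=0x42

MEM[0x0b,0x22,0x0f] = 54 42 42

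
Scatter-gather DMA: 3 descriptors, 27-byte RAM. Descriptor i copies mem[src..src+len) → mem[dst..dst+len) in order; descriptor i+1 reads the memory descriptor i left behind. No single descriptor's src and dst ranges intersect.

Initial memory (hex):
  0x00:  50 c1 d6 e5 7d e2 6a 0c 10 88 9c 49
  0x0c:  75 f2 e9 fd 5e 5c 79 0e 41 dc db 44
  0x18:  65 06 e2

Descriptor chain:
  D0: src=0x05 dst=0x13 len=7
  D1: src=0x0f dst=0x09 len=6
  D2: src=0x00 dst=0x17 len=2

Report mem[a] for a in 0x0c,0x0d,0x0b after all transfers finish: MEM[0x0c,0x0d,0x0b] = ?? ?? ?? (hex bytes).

#0 dst[0x13+7] := {0xe2,0x6a,0x0c,0x10,0x88,0x9c,0x49}
#1 dst[0x09+6] := {0xfd,0x5e,0x5c,0x79,0xe2,0x6a}
#2 dst[0x17+2] := {0x50,0xc1}
query mem[0x0c]=0x79, mem[0x0d]=0xe2, mem[0x0b]=0x5c

MEM[0x0c,0x0d,0x0b] = 79 e2 5c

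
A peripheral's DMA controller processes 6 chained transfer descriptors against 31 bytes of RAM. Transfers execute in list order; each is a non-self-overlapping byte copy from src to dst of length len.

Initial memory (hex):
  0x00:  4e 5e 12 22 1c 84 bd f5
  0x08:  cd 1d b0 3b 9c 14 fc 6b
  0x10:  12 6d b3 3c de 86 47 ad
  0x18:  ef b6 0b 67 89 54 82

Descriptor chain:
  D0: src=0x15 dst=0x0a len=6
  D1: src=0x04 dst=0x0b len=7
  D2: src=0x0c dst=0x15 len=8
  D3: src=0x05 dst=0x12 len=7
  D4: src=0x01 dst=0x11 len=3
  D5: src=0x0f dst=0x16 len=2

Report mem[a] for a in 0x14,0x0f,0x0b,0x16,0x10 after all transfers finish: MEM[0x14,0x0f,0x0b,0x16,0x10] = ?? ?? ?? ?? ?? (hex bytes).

MEM[0x14,0x0f,0x0b,0x16,0x10] = f5 cd 1c cd 1d

  after D0: wrote 6B at 0x0a = 8647adefb60b
  after D1: wrote 7B at 0x0b = 1c84bdf5cd1d86
  after D2: wrote 8B at 0x15 = 84bdf5cd1d86b33c
  after D3: wrote 7B at 0x12 = 84bdf5cd1d861c
  after D4: wrote 3B at 0x11 = 5e1222
  after D5: wrote 2B at 0x16 = cd1d
query mem[0x14]=0xf5, mem[0x0f]=0xcd, mem[0x0b]=0x1c, mem[0x16]=0xcd, mem[0x10]=0x1d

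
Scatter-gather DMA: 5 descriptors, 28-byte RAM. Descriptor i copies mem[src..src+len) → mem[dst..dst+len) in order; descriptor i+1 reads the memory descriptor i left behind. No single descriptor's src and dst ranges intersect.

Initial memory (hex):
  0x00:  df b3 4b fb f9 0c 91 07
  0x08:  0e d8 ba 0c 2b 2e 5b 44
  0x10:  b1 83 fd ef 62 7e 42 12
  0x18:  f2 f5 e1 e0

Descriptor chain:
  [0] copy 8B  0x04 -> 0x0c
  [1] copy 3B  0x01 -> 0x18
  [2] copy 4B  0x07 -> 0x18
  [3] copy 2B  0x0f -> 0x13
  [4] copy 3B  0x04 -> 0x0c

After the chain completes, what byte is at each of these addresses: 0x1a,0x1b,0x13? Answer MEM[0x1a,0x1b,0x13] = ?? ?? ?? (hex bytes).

MEM[0x1a,0x1b,0x13] = d8 ba 07

  after D0: wrote 8B at 0x0c = f90c91070ed8ba0c
  after D1: wrote 3B at 0x18 = b34bfb
  after D2: wrote 4B at 0x18 = 070ed8ba
  after D3: wrote 2B at 0x13 = 070e
  after D4: wrote 3B at 0x0c = f90c91
query mem[0x1a]=0xd8, mem[0x1b]=0xba, mem[0x13]=0x07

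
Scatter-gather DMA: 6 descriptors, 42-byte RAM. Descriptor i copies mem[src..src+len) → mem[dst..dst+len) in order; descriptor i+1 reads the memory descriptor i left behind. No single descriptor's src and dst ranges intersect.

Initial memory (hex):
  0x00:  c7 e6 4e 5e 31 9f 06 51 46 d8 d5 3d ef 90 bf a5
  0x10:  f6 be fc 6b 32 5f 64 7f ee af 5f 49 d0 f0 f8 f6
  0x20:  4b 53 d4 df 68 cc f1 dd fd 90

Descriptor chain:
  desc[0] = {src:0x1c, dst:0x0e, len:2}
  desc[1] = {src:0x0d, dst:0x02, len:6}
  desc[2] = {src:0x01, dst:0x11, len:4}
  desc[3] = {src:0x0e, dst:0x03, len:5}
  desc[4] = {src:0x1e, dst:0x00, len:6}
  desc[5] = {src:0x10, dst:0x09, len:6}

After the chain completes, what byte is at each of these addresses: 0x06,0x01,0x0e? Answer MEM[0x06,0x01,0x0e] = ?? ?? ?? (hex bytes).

MEM[0x06,0x01,0x0e] = e6 f6 5f

[0] 0x1c->0x0e len=2 : d0 f0
[1] 0x0d->0x02 len=6 : 90 d0 f0 f6 be fc
[2] 0x01->0x11 len=4 : e6 90 d0 f0
[3] 0x0e->0x03 len=5 : d0 f0 f6 e6 90
[4] 0x1e->0x00 len=6 : f8 f6 4b 53 d4 df
[5] 0x10->0x09 len=6 : f6 e6 90 d0 f0 5f
query mem[0x06]=0xe6, mem[0x01]=0xf6, mem[0x0e]=0x5f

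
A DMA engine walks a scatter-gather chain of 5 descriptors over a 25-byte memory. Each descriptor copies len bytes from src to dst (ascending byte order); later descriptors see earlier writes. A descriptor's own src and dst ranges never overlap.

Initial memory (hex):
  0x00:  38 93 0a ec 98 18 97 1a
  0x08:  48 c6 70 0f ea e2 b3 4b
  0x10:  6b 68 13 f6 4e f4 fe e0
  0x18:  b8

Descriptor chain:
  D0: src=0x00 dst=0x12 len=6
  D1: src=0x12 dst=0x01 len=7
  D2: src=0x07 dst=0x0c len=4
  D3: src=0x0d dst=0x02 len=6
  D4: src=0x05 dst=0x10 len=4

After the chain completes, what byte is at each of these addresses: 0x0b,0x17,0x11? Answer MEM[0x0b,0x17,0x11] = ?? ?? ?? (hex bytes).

MEM[0x0b,0x17,0x11] = 0f 18 68

  after D0: wrote 6B at 0x12 = 38930aec9818
  after D1: wrote 7B at 0x01 = 38930aec9818b8
  after D2: wrote 4B at 0x0c = b848c670
  after D3: wrote 6B at 0x02 = 48c6706b6838
  after D4: wrote 4B at 0x10 = 6b683848
query mem[0x0b]=0x0f, mem[0x17]=0x18, mem[0x11]=0x68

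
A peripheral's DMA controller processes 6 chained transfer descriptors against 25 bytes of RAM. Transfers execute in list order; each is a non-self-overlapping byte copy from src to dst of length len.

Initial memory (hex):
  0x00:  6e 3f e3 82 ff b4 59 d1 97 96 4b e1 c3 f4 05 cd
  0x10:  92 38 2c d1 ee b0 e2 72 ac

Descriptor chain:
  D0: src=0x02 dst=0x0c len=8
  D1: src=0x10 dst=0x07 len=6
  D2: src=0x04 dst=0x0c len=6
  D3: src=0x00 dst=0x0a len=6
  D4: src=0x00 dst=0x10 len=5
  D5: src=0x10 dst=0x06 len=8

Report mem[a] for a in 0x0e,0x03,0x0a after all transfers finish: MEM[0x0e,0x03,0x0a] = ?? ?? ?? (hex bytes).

MEM[0x0e,0x03,0x0a] = ff 82 ff

[0] 0x02->0x0c len=8 : e3 82 ff b4 59 d1 97 96
[1] 0x10->0x07 len=6 : 59 d1 97 96 ee b0
[2] 0x04->0x0c len=6 : ff b4 59 59 d1 97
[3] 0x00->0x0a len=6 : 6e 3f e3 82 ff b4
[4] 0x00->0x10 len=5 : 6e 3f e3 82 ff
[5] 0x10->0x06 len=8 : 6e 3f e3 82 ff b0 e2 72
query mem[0x0e]=0xff, mem[0x03]=0x82, mem[0x0a]=0xff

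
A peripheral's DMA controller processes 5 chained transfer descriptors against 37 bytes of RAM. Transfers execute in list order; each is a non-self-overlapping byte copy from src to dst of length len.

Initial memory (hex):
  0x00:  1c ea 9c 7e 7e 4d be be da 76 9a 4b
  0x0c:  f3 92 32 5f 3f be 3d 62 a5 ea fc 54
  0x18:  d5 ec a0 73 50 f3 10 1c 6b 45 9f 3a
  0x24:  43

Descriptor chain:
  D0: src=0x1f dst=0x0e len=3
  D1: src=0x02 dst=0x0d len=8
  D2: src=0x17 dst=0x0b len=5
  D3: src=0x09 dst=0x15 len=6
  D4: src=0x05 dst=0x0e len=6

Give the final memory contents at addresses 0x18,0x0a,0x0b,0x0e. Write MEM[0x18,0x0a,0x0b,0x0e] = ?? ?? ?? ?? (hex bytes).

MEM[0x18,0x0a,0x0b,0x0e] = d5 9a 54 4d

D0: mem[0x0e..0x10] <- [1c 6b 45]
D1: mem[0x0d..0x14] <- [9c 7e 7e 4d be be da 76]
D2: mem[0x0b..0x0f] <- [54 d5 ec a0 73]
D3: mem[0x15..0x1a] <- [76 9a 54 d5 ec a0]
D4: mem[0x0e..0x13] <- [4d be be da 76 9a]
query mem[0x18]=0xd5, mem[0x0a]=0x9a, mem[0x0b]=0x54, mem[0x0e]=0x4d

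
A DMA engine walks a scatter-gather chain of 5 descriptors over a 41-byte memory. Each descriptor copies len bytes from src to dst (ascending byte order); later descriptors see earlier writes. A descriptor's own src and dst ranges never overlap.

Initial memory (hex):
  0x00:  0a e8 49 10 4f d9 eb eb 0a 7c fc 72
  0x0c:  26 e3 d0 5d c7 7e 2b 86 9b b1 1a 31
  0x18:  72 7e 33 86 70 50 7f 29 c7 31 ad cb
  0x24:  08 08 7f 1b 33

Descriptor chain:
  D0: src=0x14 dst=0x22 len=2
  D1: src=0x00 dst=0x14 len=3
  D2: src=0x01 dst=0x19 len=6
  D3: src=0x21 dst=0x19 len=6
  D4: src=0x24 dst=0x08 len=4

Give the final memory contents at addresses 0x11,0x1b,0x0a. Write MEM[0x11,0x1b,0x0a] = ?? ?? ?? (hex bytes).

MEM[0x11,0x1b,0x0a] = 7e b1 7f

#0 dst[0x22+2] := {0x9b,0xb1}
#1 dst[0x14+3] := {0x0a,0xe8,0x49}
#2 dst[0x19+6] := {0xe8,0x49,0x10,0x4f,0xd9,0xeb}
#3 dst[0x19+6] := {0x31,0x9b,0xb1,0x08,0x08,0x7f}
#4 dst[0x08+4] := {0x08,0x08,0x7f,0x1b}
query mem[0x11]=0x7e, mem[0x1b]=0xb1, mem[0x0a]=0x7f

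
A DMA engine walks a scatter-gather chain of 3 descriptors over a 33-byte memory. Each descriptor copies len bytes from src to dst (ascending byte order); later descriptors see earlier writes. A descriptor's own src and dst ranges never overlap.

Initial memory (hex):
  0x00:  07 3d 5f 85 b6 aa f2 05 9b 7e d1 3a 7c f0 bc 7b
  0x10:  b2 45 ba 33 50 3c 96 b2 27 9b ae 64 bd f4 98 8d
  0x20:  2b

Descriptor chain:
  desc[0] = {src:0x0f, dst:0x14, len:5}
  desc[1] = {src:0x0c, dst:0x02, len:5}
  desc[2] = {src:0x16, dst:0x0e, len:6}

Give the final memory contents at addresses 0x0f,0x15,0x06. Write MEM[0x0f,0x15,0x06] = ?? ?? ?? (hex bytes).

MEM[0x0f,0x15,0x06] = ba b2 b2

#0 dst[0x14+5] := {0x7b,0xb2,0x45,0xba,0x33}
#1 dst[0x02+5] := {0x7c,0xf0,0xbc,0x7b,0xb2}
#2 dst[0x0e+6] := {0x45,0xba,0x33,0x9b,0xae,0x64}
query mem[0x0f]=0xba, mem[0x15]=0xb2, mem[0x06]=0xb2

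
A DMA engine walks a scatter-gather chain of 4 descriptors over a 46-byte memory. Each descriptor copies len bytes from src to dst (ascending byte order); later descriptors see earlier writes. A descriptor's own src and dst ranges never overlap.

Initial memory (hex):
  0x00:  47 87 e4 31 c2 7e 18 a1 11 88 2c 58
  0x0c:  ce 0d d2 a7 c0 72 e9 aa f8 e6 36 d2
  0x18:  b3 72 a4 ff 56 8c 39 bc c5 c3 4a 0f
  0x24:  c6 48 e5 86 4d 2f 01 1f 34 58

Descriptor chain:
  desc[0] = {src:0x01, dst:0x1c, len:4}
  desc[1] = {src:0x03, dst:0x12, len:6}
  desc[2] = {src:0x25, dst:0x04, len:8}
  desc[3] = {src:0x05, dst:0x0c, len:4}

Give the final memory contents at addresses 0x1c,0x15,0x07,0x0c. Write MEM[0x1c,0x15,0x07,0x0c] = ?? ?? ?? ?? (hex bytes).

  after D0: wrote 4B at 0x1c = 87e431c2
  after D1: wrote 6B at 0x12 = 31c27e18a111
  after D2: wrote 8B at 0x04 = 48e5864d2f011f34
  after D3: wrote 4B at 0x0c = e5864d2f
query mem[0x1c]=0x87, mem[0x15]=0x18, mem[0x07]=0x4d, mem[0x0c]=0xe5

MEM[0x1c,0x15,0x07,0x0c] = 87 18 4d e5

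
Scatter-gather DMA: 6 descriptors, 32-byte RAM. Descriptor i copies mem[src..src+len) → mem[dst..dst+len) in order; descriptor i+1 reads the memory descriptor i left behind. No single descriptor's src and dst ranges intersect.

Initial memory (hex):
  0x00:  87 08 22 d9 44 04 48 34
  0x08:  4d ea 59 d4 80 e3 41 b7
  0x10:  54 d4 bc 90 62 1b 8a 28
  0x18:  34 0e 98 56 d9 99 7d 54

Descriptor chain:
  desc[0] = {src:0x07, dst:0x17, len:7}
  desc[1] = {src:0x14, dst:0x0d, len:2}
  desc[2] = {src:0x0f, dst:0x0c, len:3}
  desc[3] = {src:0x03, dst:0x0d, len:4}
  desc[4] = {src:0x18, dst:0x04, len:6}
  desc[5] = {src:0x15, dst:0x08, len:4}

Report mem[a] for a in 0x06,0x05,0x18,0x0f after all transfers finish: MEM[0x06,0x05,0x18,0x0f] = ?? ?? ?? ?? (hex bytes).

MEM[0x06,0x05,0x18,0x0f] = 59 ea 4d 04

D0: mem[0x17..0x1d] <- [34 4d ea 59 d4 80 e3]
D1: mem[0x0d..0x0e] <- [62 1b]
D2: mem[0x0c..0x0e] <- [b7 54 d4]
D3: mem[0x0d..0x10] <- [d9 44 04 48]
D4: mem[0x04..0x09] <- [4d ea 59 d4 80 e3]
D5: mem[0x08..0x0b] <- [1b 8a 34 4d]
query mem[0x06]=0x59, mem[0x05]=0xea, mem[0x18]=0x4d, mem[0x0f]=0x04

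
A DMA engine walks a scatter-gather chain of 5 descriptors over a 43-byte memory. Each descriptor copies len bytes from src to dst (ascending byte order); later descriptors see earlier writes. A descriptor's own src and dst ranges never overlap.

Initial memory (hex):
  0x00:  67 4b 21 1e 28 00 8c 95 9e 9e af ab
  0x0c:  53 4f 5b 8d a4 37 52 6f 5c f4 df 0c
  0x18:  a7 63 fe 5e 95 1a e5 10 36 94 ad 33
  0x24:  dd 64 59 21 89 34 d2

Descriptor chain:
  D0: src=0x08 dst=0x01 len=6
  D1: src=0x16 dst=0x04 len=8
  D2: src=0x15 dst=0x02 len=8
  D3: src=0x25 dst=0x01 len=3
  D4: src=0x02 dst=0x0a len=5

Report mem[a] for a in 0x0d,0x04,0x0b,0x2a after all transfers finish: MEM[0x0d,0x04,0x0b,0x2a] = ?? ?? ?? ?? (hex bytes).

MEM[0x0d,0x04,0x0b,0x2a] = a7 0c 21 d2

[0] 0x08->0x01 len=6 : 9e 9e af ab 53 4f
[1] 0x16->0x04 len=8 : df 0c a7 63 fe 5e 95 1a
[2] 0x15->0x02 len=8 : f4 df 0c a7 63 fe 5e 95
[3] 0x25->0x01 len=3 : 64 59 21
[4] 0x02->0x0a len=5 : 59 21 0c a7 63
query mem[0x0d]=0xa7, mem[0x04]=0x0c, mem[0x0b]=0x21, mem[0x2a]=0xd2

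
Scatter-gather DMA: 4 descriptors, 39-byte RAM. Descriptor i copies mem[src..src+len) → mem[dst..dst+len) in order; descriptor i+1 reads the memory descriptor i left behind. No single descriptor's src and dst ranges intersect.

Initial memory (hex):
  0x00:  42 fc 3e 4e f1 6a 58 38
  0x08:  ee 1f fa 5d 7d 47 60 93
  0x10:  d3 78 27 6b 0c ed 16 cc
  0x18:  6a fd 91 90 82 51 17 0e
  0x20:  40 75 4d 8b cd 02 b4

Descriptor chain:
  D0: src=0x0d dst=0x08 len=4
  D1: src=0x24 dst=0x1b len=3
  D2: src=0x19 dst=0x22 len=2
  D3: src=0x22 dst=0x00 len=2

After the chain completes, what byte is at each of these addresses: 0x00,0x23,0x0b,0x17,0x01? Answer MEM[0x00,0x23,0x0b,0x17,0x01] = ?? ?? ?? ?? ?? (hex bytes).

MEM[0x00,0x23,0x0b,0x17,0x01] = fd 91 d3 cc 91

D0: mem[0x08..0x0b] <- [47 60 93 d3]
D1: mem[0x1b..0x1d] <- [cd 02 b4]
D2: mem[0x22..0x23] <- [fd 91]
D3: mem[0x00..0x01] <- [fd 91]
query mem[0x00]=0xfd, mem[0x23]=0x91, mem[0x0b]=0xd3, mem[0x17]=0xcc, mem[0x01]=0x91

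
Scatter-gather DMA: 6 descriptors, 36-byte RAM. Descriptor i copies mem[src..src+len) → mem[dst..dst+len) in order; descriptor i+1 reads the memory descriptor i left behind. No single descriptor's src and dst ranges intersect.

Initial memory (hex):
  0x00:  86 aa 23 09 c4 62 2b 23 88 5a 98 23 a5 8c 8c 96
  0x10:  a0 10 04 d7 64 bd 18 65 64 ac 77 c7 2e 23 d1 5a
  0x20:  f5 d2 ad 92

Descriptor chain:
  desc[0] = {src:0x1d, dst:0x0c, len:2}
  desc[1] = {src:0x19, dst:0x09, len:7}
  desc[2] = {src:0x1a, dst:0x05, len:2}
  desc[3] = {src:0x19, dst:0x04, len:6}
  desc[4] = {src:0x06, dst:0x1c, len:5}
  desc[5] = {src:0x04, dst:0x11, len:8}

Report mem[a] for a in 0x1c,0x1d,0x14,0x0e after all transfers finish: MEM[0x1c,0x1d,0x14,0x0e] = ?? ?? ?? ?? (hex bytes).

MEM[0x1c,0x1d,0x14,0x0e] = c7 2e 2e d1

#0 dst[0x0c+2] := {0x23,0xd1}
#1 dst[0x09+7] := {0xac,0x77,0xc7,0x2e,0x23,0xd1,0x5a}
#2 dst[0x05+2] := {0x77,0xc7}
#3 dst[0x04+6] := {0xac,0x77,0xc7,0x2e,0x23,0xd1}
#4 dst[0x1c+5] := {0xc7,0x2e,0x23,0xd1,0x77}
#5 dst[0x11+8] := {0xac,0x77,0xc7,0x2e,0x23,0xd1,0x77,0xc7}
query mem[0x1c]=0xc7, mem[0x1d]=0x2e, mem[0x14]=0x2e, mem[0x0e]=0xd1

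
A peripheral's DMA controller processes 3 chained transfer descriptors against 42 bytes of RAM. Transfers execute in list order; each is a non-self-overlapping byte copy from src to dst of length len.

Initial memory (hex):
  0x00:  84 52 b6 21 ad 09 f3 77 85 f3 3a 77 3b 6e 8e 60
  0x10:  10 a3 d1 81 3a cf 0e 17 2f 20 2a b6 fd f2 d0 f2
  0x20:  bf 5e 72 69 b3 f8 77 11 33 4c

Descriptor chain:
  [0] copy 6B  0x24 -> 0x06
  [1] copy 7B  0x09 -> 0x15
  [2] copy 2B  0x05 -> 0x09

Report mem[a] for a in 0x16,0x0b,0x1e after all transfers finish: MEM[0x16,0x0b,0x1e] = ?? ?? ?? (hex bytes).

MEM[0x16,0x0b,0x1e] = 33 4c d0

  after D0: wrote 6B at 0x06 = b3f87711334c
  after D1: wrote 7B at 0x15 = 11334c3b6e8e60
  after D2: wrote 2B at 0x09 = 09b3
query mem[0x16]=0x33, mem[0x0b]=0x4c, mem[0x1e]=0xd0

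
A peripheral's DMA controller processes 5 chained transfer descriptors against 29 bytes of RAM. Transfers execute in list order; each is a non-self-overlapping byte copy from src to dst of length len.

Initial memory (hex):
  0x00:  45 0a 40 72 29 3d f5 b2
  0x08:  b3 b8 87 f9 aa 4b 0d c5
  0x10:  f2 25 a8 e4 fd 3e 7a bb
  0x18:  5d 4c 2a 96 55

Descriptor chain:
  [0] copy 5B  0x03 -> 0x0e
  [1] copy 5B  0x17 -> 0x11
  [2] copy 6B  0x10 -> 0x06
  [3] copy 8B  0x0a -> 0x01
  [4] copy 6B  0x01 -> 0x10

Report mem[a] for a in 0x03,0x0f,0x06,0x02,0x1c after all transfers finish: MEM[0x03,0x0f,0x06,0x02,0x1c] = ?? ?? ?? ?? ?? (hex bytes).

D0: mem[0x0e..0x12] <- [72 29 3d f5 b2]
D1: mem[0x11..0x15] <- [bb 5d 4c 2a 96]
D2: mem[0x06..0x0b] <- [3d bb 5d 4c 2a 96]
D3: mem[0x01..0x08] <- [2a 96 aa 4b 72 29 3d bb]
D4: mem[0x10..0x15] <- [2a 96 aa 4b 72 29]
query mem[0x03]=0xaa, mem[0x0f]=0x29, mem[0x06]=0x29, mem[0x02]=0x96, mem[0x1c]=0x55

MEM[0x03,0x0f,0x06,0x02,0x1c] = aa 29 29 96 55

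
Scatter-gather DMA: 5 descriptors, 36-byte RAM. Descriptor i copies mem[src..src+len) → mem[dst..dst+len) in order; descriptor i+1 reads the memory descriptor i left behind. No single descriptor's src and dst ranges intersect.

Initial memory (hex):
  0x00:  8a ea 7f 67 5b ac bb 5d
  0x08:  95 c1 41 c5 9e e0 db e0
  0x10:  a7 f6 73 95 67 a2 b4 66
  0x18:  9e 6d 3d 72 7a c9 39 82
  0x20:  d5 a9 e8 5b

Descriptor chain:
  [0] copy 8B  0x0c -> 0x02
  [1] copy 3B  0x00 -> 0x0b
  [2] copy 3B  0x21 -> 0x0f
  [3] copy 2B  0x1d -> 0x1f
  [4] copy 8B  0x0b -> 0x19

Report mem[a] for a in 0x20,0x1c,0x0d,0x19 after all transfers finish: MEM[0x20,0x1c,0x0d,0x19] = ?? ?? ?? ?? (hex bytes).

#0 dst[0x02+8] := {0x9e,0xe0,0xdb,0xe0,0xa7,0xf6,0x73,0x95}
#1 dst[0x0b+3] := {0x8a,0xea,0x9e}
#2 dst[0x0f+3] := {0xa9,0xe8,0x5b}
#3 dst[0x1f+2] := {0xc9,0x39}
#4 dst[0x19+8] := {0x8a,0xea,0x9e,0xdb,0xa9,0xe8,0x5b,0x73}
query mem[0x20]=0x73, mem[0x1c]=0xdb, mem[0x0d]=0x9e, mem[0x19]=0x8a

MEM[0x20,0x1c,0x0d,0x19] = 73 db 9e 8a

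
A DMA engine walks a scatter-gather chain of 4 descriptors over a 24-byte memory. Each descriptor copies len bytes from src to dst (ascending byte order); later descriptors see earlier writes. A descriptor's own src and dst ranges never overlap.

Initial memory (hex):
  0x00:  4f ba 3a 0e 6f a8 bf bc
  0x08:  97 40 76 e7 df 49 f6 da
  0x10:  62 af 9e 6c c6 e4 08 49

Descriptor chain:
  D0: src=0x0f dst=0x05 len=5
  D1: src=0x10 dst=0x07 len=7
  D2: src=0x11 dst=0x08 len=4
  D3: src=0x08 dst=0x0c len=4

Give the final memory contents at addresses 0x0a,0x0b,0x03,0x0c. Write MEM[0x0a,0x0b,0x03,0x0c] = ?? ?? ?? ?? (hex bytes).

MEM[0x0a,0x0b,0x03,0x0c] = 6c c6 0e af

[0] 0x0f->0x05 len=5 : da 62 af 9e 6c
[1] 0x10->0x07 len=7 : 62 af 9e 6c c6 e4 08
[2] 0x11->0x08 len=4 : af 9e 6c c6
[3] 0x08->0x0c len=4 : af 9e 6c c6
query mem[0x0a]=0x6c, mem[0x0b]=0xc6, mem[0x03]=0x0e, mem[0x0c]=0xaf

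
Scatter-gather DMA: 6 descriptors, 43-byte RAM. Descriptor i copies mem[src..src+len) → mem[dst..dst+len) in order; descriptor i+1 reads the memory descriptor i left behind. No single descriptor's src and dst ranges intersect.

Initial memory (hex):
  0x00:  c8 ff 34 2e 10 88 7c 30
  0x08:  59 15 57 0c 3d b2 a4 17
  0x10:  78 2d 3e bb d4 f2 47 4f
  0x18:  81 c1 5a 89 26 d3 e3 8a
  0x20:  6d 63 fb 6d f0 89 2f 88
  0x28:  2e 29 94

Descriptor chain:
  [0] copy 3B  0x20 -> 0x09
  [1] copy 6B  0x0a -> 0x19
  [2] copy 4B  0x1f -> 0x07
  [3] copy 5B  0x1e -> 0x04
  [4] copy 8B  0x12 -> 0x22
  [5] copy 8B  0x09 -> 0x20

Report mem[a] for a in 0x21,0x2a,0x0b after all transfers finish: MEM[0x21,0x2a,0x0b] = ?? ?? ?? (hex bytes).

  after D0: wrote 3B at 0x09 = 6d63fb
  after D1: wrote 6B at 0x19 = 63fb3db2a417
  after D2: wrote 4B at 0x07 = 8a6d63fb
  after D3: wrote 5B at 0x04 = 178a6d63fb
  after D4: wrote 8B at 0x22 = 3ebbd4f2474f8163
  after D5: wrote 8B at 0x20 = 63fbfb3db2a41778
query mem[0x21]=0xfb, mem[0x2a]=0x94, mem[0x0b]=0xfb

MEM[0x21,0x2a,0x0b] = fb 94 fb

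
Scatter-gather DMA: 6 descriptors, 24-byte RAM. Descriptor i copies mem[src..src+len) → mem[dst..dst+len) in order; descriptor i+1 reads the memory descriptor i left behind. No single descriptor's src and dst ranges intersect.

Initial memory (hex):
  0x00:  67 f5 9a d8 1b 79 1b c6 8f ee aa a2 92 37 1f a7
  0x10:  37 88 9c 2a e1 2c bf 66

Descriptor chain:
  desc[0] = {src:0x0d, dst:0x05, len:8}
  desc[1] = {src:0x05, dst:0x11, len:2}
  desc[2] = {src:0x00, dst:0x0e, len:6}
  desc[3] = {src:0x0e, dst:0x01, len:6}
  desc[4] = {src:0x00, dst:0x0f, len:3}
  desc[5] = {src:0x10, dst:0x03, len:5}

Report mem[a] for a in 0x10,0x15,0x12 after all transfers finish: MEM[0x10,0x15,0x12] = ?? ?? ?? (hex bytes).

MEM[0x10,0x15,0x12] = 67 2c 1b

#0 dst[0x05+8] := {0x37,0x1f,0xa7,0x37,0x88,0x9c,0x2a,0xe1}
#1 dst[0x11+2] := {0x37,0x1f}
#2 dst[0x0e+6] := {0x67,0xf5,0x9a,0xd8,0x1b,0x37}
#3 dst[0x01+6] := {0x67,0xf5,0x9a,0xd8,0x1b,0x37}
#4 dst[0x0f+3] := {0x67,0x67,0xf5}
#5 dst[0x03+5] := {0x67,0xf5,0x1b,0x37,0xe1}
query mem[0x10]=0x67, mem[0x15]=0x2c, mem[0x12]=0x1b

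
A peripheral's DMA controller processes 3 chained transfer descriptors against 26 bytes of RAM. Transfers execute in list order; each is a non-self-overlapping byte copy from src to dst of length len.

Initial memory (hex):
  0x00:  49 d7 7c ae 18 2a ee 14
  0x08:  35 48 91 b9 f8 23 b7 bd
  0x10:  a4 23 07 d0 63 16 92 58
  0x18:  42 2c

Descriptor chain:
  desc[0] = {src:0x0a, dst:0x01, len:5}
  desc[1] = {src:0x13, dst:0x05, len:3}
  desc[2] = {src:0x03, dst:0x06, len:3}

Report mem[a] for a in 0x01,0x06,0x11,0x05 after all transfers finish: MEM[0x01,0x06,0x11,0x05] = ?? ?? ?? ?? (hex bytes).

MEM[0x01,0x06,0x11,0x05] = 91 f8 23 d0

D0: mem[0x01..0x05] <- [91 b9 f8 23 b7]
D1: mem[0x05..0x07] <- [d0 63 16]
D2: mem[0x06..0x08] <- [f8 23 d0]
query mem[0x01]=0x91, mem[0x06]=0xf8, mem[0x11]=0x23, mem[0x05]=0xd0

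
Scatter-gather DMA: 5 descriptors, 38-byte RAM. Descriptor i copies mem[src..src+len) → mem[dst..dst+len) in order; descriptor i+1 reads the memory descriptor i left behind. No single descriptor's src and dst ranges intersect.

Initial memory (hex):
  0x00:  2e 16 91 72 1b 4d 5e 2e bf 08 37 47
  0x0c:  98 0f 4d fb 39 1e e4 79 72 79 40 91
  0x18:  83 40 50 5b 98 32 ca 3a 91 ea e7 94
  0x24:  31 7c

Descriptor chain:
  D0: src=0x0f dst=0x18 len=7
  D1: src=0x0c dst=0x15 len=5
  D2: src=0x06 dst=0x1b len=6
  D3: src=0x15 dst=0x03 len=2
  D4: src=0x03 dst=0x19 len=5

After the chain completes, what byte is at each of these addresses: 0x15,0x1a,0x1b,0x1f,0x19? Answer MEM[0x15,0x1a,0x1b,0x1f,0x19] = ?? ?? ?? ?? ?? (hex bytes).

MEM[0x15,0x1a,0x1b,0x1f,0x19] = 98 0f 4d 37 98

  after D0: wrote 7B at 0x18 = fb391ee4797279
  after D1: wrote 5B at 0x15 = 980f4dfb39
  after D2: wrote 6B at 0x1b = 5e2ebf083747
  after D3: wrote 2B at 0x03 = 980f
  after D4: wrote 5B at 0x19 = 980f4d5e2e
query mem[0x15]=0x98, mem[0x1a]=0x0f, mem[0x1b]=0x4d, mem[0x1f]=0x37, mem[0x19]=0x98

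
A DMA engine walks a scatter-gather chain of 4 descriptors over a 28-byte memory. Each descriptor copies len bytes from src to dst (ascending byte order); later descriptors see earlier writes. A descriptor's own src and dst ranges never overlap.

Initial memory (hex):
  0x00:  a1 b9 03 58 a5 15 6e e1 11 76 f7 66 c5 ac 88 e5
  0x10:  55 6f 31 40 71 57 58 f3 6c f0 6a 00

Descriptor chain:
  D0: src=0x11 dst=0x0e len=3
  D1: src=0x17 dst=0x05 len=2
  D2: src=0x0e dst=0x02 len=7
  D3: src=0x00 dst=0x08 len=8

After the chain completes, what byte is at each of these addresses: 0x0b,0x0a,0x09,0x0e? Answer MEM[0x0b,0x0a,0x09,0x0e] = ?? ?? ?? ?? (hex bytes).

[0] 0x11->0x0e len=3 : 6f 31 40
[1] 0x17->0x05 len=2 : f3 6c
[2] 0x0e->0x02 len=7 : 6f 31 40 6f 31 40 71
[3] 0x00->0x08 len=8 : a1 b9 6f 31 40 6f 31 40
query mem[0x0b]=0x31, mem[0x0a]=0x6f, mem[0x09]=0xb9, mem[0x0e]=0x31

MEM[0x0b,0x0a,0x09,0x0e] = 31 6f b9 31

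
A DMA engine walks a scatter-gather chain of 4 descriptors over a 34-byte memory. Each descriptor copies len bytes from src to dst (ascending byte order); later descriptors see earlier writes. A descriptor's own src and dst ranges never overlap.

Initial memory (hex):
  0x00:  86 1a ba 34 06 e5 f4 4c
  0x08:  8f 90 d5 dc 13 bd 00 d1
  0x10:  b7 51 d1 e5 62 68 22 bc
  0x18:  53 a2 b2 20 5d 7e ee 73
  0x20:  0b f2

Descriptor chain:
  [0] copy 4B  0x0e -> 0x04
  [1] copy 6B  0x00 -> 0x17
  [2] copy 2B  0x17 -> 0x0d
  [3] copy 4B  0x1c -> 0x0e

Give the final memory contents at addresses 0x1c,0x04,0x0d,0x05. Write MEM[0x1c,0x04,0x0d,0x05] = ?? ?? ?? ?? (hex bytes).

  after D0: wrote 4B at 0x04 = 00d1b751
  after D1: wrote 6B at 0x17 = 861aba3400d1
  after D2: wrote 2B at 0x0d = 861a
  after D3: wrote 4B at 0x0e = d17eee73
query mem[0x1c]=0xd1, mem[0x04]=0x00, mem[0x0d]=0x86, mem[0x05]=0xd1

MEM[0x1c,0x04,0x0d,0x05] = d1 00 86 d1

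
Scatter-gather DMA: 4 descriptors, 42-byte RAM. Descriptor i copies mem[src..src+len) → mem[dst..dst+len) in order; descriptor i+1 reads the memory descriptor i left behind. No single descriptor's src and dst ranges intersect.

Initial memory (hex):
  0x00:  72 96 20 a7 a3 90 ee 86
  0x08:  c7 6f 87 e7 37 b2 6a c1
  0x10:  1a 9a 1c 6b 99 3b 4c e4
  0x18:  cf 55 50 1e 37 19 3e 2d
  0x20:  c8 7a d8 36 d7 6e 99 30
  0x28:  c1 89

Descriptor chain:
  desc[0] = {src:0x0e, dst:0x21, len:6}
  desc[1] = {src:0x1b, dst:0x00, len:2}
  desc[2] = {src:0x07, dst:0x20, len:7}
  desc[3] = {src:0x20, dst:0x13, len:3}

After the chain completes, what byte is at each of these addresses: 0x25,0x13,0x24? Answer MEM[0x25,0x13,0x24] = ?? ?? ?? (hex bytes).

  after D0: wrote 6B at 0x21 = 6ac11a9a1c6b
  after D1: wrote 2B at 0x00 = 1e37
  after D2: wrote 7B at 0x20 = 86c76f87e737b2
  after D3: wrote 3B at 0x13 = 86c76f
query mem[0x25]=0x37, mem[0x13]=0x86, mem[0x24]=0xe7

MEM[0x25,0x13,0x24] = 37 86 e7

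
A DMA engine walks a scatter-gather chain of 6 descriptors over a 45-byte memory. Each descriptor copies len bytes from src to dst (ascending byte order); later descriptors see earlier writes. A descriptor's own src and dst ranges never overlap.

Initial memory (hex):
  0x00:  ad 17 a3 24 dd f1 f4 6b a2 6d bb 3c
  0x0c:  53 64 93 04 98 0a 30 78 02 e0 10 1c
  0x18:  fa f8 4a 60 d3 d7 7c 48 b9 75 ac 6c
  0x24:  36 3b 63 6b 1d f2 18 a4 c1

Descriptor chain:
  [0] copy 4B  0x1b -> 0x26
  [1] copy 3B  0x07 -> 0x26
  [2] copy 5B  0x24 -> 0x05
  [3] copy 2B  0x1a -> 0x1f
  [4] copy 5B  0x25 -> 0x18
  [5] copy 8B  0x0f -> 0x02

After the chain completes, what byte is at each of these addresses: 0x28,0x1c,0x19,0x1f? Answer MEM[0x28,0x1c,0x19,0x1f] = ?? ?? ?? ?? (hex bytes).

[0] 0x1b->0x26 len=4 : 60 d3 d7 7c
[1] 0x07->0x26 len=3 : 6b a2 6d
[2] 0x24->0x05 len=5 : 36 3b 6b a2 6d
[3] 0x1a->0x1f len=2 : 4a 60
[4] 0x25->0x18 len=5 : 3b 6b a2 6d 7c
[5] 0x0f->0x02 len=8 : 04 98 0a 30 78 02 e0 10
query mem[0x28]=0x6d, mem[0x1c]=0x7c, mem[0x19]=0x6b, mem[0x1f]=0x4a

MEM[0x28,0x1c,0x19,0x1f] = 6d 7c 6b 4a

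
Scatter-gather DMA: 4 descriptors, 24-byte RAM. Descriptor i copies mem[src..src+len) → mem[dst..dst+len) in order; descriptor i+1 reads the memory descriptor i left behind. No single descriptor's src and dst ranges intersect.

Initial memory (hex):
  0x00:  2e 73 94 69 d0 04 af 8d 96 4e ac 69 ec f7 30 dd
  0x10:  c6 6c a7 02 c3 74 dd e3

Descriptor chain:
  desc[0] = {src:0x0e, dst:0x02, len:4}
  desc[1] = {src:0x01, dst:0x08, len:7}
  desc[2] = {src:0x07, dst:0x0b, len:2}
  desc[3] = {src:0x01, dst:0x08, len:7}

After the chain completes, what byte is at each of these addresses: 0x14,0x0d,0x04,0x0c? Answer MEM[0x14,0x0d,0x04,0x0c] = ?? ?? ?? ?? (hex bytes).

MEM[0x14,0x0d,0x04,0x0c] = c3 af c6 6c

[0] 0x0e->0x02 len=4 : 30 dd c6 6c
[1] 0x01->0x08 len=7 : 73 30 dd c6 6c af 8d
[2] 0x07->0x0b len=2 : 8d 73
[3] 0x01->0x08 len=7 : 73 30 dd c6 6c af 8d
query mem[0x14]=0xc3, mem[0x0d]=0xaf, mem[0x04]=0xc6, mem[0x0c]=0x6c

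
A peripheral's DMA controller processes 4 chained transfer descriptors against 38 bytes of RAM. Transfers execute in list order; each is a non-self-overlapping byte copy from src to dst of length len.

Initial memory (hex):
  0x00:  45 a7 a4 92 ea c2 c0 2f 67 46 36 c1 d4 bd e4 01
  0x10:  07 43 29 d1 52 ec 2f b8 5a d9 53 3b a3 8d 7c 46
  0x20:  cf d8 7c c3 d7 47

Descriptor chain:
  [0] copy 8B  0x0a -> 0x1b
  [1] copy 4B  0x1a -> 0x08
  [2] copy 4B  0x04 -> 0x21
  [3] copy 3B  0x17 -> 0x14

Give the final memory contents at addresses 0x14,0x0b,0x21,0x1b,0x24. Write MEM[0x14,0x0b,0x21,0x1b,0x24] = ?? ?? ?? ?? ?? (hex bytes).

MEM[0x14,0x0b,0x21,0x1b,0x24] = b8 d4 ea 36 2f

D0: mem[0x1b..0x22] <- [36 c1 d4 bd e4 01 07 43]
D1: mem[0x08..0x0b] <- [53 36 c1 d4]
D2: mem[0x21..0x24] <- [ea c2 c0 2f]
D3: mem[0x14..0x16] <- [b8 5a d9]
query mem[0x14]=0xb8, mem[0x0b]=0xd4, mem[0x21]=0xea, mem[0x1b]=0x36, mem[0x24]=0x2f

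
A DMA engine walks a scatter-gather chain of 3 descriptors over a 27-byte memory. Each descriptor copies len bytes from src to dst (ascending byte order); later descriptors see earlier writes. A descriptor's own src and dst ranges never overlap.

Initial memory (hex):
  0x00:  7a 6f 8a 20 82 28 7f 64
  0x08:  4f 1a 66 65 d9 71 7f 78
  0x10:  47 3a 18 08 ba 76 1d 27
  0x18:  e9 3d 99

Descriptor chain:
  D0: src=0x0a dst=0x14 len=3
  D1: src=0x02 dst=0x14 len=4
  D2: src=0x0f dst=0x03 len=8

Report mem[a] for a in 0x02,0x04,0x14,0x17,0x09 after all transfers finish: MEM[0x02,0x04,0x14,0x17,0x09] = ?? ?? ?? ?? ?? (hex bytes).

MEM[0x02,0x04,0x14,0x17,0x09] = 8a 47 8a 28 20

[0] 0x0a->0x14 len=3 : 66 65 d9
[1] 0x02->0x14 len=4 : 8a 20 82 28
[2] 0x0f->0x03 len=8 : 78 47 3a 18 08 8a 20 82
query mem[0x02]=0x8a, mem[0x04]=0x47, mem[0x14]=0x8a, mem[0x17]=0x28, mem[0x09]=0x20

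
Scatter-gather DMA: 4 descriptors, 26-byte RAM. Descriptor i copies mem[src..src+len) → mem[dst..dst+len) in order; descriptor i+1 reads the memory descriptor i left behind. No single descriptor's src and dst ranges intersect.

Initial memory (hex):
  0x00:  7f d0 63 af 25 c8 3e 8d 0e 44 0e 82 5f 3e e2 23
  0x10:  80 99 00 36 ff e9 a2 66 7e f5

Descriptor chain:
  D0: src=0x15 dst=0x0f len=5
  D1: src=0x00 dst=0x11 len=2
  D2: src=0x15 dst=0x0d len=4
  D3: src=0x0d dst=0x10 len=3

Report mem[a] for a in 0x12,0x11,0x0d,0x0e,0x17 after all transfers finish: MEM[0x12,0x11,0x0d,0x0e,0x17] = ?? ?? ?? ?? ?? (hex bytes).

MEM[0x12,0x11,0x0d,0x0e,0x17] = 66 a2 e9 a2 66

[0] 0x15->0x0f len=5 : e9 a2 66 7e f5
[1] 0x00->0x11 len=2 : 7f d0
[2] 0x15->0x0d len=4 : e9 a2 66 7e
[3] 0x0d->0x10 len=3 : e9 a2 66
query mem[0x12]=0x66, mem[0x11]=0xa2, mem[0x0d]=0xe9, mem[0x0e]=0xa2, mem[0x17]=0x66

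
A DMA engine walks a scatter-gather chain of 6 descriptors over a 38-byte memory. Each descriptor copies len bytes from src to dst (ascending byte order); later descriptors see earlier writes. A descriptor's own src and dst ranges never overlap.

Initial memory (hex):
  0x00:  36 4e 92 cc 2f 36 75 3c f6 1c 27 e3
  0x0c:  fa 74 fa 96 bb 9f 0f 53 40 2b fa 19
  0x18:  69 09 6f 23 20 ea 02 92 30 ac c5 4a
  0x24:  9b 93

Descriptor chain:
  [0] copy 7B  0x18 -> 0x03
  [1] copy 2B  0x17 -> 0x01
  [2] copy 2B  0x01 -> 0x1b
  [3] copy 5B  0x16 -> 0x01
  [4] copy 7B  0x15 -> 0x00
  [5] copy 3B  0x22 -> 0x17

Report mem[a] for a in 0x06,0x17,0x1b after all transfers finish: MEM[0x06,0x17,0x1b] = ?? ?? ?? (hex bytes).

#0 dst[0x03+7] := {0x69,0x09,0x6f,0x23,0x20,0xea,0x02}
#1 dst[0x01+2] := {0x19,0x69}
#2 dst[0x1b+2] := {0x19,0x69}
#3 dst[0x01+5] := {0xfa,0x19,0x69,0x09,0x6f}
#4 dst[0x00+7] := {0x2b,0xfa,0x19,0x69,0x09,0x6f,0x19}
#5 dst[0x17+3] := {0xc5,0x4a,0x9b}
query mem[0x06]=0x19, mem[0x17]=0xc5, mem[0x1b]=0x19

MEM[0x06,0x17,0x1b] = 19 c5 19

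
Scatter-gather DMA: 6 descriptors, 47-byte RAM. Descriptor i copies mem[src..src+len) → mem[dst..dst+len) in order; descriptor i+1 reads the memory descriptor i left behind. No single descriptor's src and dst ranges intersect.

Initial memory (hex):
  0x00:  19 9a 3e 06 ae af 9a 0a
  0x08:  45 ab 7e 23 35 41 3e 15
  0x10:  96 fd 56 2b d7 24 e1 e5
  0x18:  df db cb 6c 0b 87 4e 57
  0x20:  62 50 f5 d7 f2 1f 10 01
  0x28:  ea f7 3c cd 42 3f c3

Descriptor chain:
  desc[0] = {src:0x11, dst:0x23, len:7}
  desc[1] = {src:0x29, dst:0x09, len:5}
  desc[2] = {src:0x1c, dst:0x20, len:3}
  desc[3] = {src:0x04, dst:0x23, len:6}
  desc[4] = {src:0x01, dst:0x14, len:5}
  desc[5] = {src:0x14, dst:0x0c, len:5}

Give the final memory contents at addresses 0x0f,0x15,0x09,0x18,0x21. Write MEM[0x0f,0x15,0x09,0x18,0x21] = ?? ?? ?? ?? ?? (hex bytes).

[0] 0x11->0x23 len=7 : fd 56 2b d7 24 e1 e5
[1] 0x29->0x09 len=5 : e5 3c cd 42 3f
[2] 0x1c->0x20 len=3 : 0b 87 4e
[3] 0x04->0x23 len=6 : ae af 9a 0a 45 e5
[4] 0x01->0x14 len=5 : 9a 3e 06 ae af
[5] 0x14->0x0c len=5 : 9a 3e 06 ae af
query mem[0x0f]=0xae, mem[0x15]=0x3e, mem[0x09]=0xe5, mem[0x18]=0xaf, mem[0x21]=0x87

MEM[0x0f,0x15,0x09,0x18,0x21] = ae 3e e5 af 87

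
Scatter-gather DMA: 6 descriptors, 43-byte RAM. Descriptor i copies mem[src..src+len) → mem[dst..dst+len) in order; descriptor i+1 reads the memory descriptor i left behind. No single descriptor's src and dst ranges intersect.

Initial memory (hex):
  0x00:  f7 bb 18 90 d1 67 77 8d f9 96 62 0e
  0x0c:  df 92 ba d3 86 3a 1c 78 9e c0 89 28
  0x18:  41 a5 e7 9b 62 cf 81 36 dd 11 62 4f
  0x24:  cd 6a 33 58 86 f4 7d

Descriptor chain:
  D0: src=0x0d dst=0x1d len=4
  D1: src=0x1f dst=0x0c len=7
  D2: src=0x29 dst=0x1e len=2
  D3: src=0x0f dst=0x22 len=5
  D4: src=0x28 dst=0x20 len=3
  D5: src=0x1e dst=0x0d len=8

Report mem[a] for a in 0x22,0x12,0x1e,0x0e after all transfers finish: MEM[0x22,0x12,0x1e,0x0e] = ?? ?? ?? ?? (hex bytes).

  after D0: wrote 4B at 0x1d = 92bad386
  after D1: wrote 7B at 0x0c = d38611624fcd6a
  after D2: wrote 2B at 0x1e = f47d
  after D3: wrote 5B at 0x22 = 624fcd6a78
  after D4: wrote 3B at 0x20 = 86f47d
  after D5: wrote 8B at 0x0d = f47d86f47d4fcd6a
query mem[0x22]=0x7d, mem[0x12]=0x4f, mem[0x1e]=0xf4, mem[0x0e]=0x7d

MEM[0x22,0x12,0x1e,0x0e] = 7d 4f f4 7d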